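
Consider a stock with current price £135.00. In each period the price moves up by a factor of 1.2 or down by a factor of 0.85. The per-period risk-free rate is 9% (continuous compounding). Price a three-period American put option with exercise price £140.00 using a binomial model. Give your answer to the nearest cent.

£8.10

Risk-neutral probability p = (e^0.09 − 0.85)/(1.2 − 0.85) = 0.2442/0.3500 = 0.6976
Terminal stock prices: S_uuu = 233.3, S_uud = 165.2, S_udd = 117, S_ddd = 82.91
Terminal payoffs (K − S): max(-93.28, 0) = 0, max(-25.24, 0) = 0, max(22.96, 0) = 22.96, max(57.09, 0) = 57.09
Node uu (S = 194.4): continuation = e^(−0.09)·[0.6976·0.0000 + 0.3024·0.0000] = 0.0000; exercise value = 0.0000 ≤ continuation, so V_uu = 0.0000
Node ud (S = 137.7): continuation = e^(−0.09)·[0.6976·0.0000 + 0.3024·22.9550] = 6.3433; exercise value = 2.3000 ≤ continuation, so V_ud = 6.3433
Node dd (S = 97.54): continuation = e^(−0.09)·[0.6976·22.9550 + 0.3024·57.0931] = 30.4129; exercise value = 42.4625 > continuation, so V_dd = 42.4625 (exercise)
Node u (S = 162): continuation = e^(−0.09)·[0.6976·0.0000 + 0.3024·6.3433] = 1.7529; exercise value = 0.0000 ≤ continuation, so V_u = 1.7529
Node d (S = 114.8): continuation = e^(−0.09)·[0.6976·6.3433 + 0.3024·42.4625] = 15.7783; exercise value = 25.2500 > continuation, so V_d = 25.2500 (exercise)
Node 0 (S = 135): continuation = e^(−0.09)·[0.6976·1.7529 + 0.3024·25.2500] = 8.0951; exercise value = 5.0000 ≤ continuation, so V_0 = 8.0951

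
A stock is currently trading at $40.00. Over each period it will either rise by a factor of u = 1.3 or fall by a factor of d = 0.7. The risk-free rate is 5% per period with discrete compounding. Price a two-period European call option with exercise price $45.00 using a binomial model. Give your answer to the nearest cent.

$6.98

Risk-neutral probability p = (1 + 0.05 − 0.7)/(1.3 − 0.7) = 0.3500/0.6000 = 0.5833
Terminal stock prices: S_uu = 67.6, S_ud = 36.4, S_dd = 19.6
Terminal payoffs (S − K): max(22.6, 0) = 22.6, max(-8.6, 0) = 0, max(-25.4, 0) = 0
Node u (S = 52): V_u = 1/1.05·[0.5833·22.6000 + 0.4167·0.0000] = 12.5556
Node d (S = 28): V_d = 1/1.05·[0.5833·0.0000 + 0.4167·0.0000] = 0.0000
Node 0 (S = 40): V_0 = 1/1.05·[0.5833·12.5556 + 0.4167·0.0000] = 6.9753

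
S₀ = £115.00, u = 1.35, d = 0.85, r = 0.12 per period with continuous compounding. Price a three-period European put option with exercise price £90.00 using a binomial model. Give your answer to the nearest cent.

Risk-neutral probability p = (e^0.12 − 0.85)/(1.35 − 0.85) = 0.2775/0.5000 = 0.5550
Terminal stock prices: S_uuu = 282.9, S_uud = 178.1, S_udd = 112.2, S_ddd = 70.62
Terminal payoffs (K − S): max(-192.9, 0) = 0, max(-88.15, 0) = 0, max(-22.17, 0) = 0, max(19.38, 0) = 19.38
Node uu (S = 209.6): V_uu = e^(−0.12)·[0.5550·0.0000 + 0.4450·0.0000] = 0.0000
Node ud (S = 132): V_ud = e^(−0.12)·[0.5550·0.0000 + 0.4450·0.0000] = 0.0000
Node dd (S = 83.09): V_dd = e^(−0.12)·[0.5550·0.0000 + 0.4450·19.3756] = 7.6473
Node u (S = 155.2): V_u = e^(−0.12)·[0.5550·0.0000 + 0.4450·0.0000] = 0.0000
Node d (S = 97.75): V_d = e^(−0.12)·[0.5550·0.0000 + 0.4450·7.6473] = 3.0183
Node 0 (S = 115): V_0 = e^(−0.12)·[0.5550·0.0000 + 0.4450·3.0183] = 1.1913

£1.19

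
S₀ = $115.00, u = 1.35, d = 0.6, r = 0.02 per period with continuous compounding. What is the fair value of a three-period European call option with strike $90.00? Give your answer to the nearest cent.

$45.90

Risk-neutral probability p = (e^0.02 − 0.6)/(1.35 − 0.6) = 0.4202/0.7500 = 0.5603
Terminal stock prices: S_uuu = 282.9, S_uud = 125.8, S_udd = 55.89, S_ddd = 24.84
Terminal payoffs (S − K): max(192.9, 0) = 192.9, max(35.75, 0) = 35.75, max(-34.11, 0) = 0, max(-65.16, 0) = 0
Node uu (S = 209.6): V_uu = e^(−0.02)·[0.5603·192.9431 + 0.4397·35.7525] = 121.3696
Node ud (S = 93.15): V_ud = e^(−0.02)·[0.5603·35.7525 + 0.4397·0.0000] = 19.6344
Node dd (S = 41.4): V_dd = e^(−0.02)·[0.5603·0.0000 + 0.4397·0.0000] = 0.0000
Node u (S = 155.2): V_u = e^(−0.02)·[0.5603·121.3696 + 0.4397·19.6344] = 75.1160
Node d (S = 69): V_d = e^(−0.02)·[0.5603·19.6344 + 0.4397·0.0000] = 10.7827
Node 0 (S = 115): V_0 = e^(−0.02)·[0.5603·75.1160 + 0.4397·10.7827] = 45.8994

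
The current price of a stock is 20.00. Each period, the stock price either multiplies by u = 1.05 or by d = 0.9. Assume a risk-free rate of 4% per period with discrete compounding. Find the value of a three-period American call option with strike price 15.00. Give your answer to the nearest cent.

6.67

Risk-neutral probability p = (1 + 0.04 − 0.9)/(1.05 − 0.9) = 0.1400/0.1500 = 0.9333
Terminal stock prices: S_uuu = 23.15, S_uud = 19.85, S_udd = 17.01, S_ddd = 14.58
Terminal payoffs (S − K): max(8.153, 0) = 8.153, max(4.845, 0) = 4.845, max(2.01, 0) = 2.01, max(-0.42, 0) = 0
Node uu (S = 22.05): continuation = 1/1.04·[0.9333·8.1525 + 0.0667·4.8450] = 7.6269; exercise value = 7.0500 ≤ continuation, so V_uu = 7.6269
Node ud (S = 18.9): continuation = 1/1.04·[0.9333·4.8450 + 0.0667·2.0100] = 4.4769; exercise value = 3.9000 ≤ continuation, so V_ud = 4.4769
Node dd (S = 16.2): continuation = 1/1.04·[0.9333·2.0100 + 0.0667·0.0000] = 1.8038; exercise value = 1.2000 ≤ continuation, so V_dd = 1.8038
Node u (S = 21): continuation = 1/1.04·[0.9333·7.6269 + 0.0667·4.4769] = 7.1317; exercise value = 6.0000 ≤ continuation, so V_u = 7.1317
Node d (S = 18): continuation = 1/1.04·[0.9333·4.4769 + 0.0667·1.8038] = 4.1334; exercise value = 3.0000 ≤ continuation, so V_d = 4.1334
Node 0 (S = 20): continuation = 1/1.04·[0.9333·7.1317 + 0.0667·4.1334] = 6.6652; exercise value = 5.0000 ≤ continuation, so V_0 = 6.6652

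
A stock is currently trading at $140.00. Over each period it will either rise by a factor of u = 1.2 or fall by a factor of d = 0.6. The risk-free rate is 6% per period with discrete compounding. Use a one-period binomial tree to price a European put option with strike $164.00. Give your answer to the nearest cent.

$17.61

Risk-neutral probability p = (1 + 0.06 − 0.6)/(1.2 − 0.6) = 0.4600/0.6000 = 0.7667
Terminal stock prices: S_u = 168, S_d = 84
Terminal payoffs (K − S): max(-4, 0) = 0, max(80, 0) = 80
Node 0 (S = 140): V_0 = 1/1.06·[0.7667·0.0000 + 0.2333·80.0000] = 17.6101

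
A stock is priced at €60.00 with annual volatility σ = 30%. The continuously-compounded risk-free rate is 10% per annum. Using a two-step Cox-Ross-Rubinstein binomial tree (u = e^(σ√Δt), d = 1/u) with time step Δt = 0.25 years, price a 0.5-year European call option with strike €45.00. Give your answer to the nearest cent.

CRR parameters: u = e^(σ√Δt) = e^(0.3·√0.25) = 1.1618, d = 1/u = 0.8607
Per-period rate: rΔt = 0.1·0.25 = 0.025, so R = e^0.025 = 1.0253
Risk-neutral probability p = (e^0.025 − 0.8607)/(1.1618 − 0.8607) = 0.1646/0.3011 = 0.5466
Terminal stock prices: S_uu = 80.99, S_ud = 60, S_dd = 44.45
Terminal payoffs (S − K): max(35.99, 0) = 35.99, max(15, 0) = 15, max(-0.5509, 0) = 0
Node u (S = 69.71): V_u = e^(−0.025)·[0.5466·35.9915 + 0.4534·15.0000] = 25.8211
Node d (S = 51.64): V_d = e^(−0.025)·[0.5466·15.0000 + 0.4534·0.0000] = 7.9971
Node 0 (S = 60): V_0 = e^(−0.025)·[0.5466·25.8211 + 0.4534·7.9971] = 17.3024

€17.30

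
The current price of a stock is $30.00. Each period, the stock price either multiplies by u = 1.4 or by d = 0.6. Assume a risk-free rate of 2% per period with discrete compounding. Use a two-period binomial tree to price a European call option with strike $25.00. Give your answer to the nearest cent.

Risk-neutral probability p = (1 + 0.02 − 0.6)/(1.4 − 0.6) = 0.4200/0.8000 = 0.5250
Terminal stock prices: S_uu = 58.8, S_ud = 25.2, S_dd = 10.8
Terminal payoffs (S − K): max(33.8, 0) = 33.8, max(0.2, 0) = 0.2, max(-14.2, 0) = 0
Node u (S = 42): V_u = 1/1.02·[0.5250·33.8000 + 0.4750·0.2000] = 17.4902
Node d (S = 18): V_d = 1/1.02·[0.5250·0.2000 + 0.4750·0.0000] = 0.1029
Node 0 (S = 30): V_0 = 1/1.02·[0.5250·17.4902 + 0.4750·0.1029] = 9.0502

$9.05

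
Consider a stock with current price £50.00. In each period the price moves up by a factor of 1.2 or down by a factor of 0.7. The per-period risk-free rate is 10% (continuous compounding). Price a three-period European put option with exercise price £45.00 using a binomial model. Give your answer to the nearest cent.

£1.15

Risk-neutral probability p = (e^0.1 − 0.7)/(1.2 − 0.7) = 0.4052/0.5000 = 0.8103
Terminal stock prices: S_uuu = 86.4, S_uud = 50.4, S_udd = 29.4, S_ddd = 17.15
Terminal payoffs (K − S): max(-41.4, 0) = 0, max(-5.4, 0) = 0, max(15.6, 0) = 15.6, max(27.85, 0) = 27.85
Node uu (S = 72): V_uu = e^(−0.1)·[0.8103·0.0000 + 0.1897·0.0000] = 0.0000
Node ud (S = 42): V_ud = e^(−0.1)·[0.8103·0.0000 + 0.1897·15.6000] = 2.6771
Node dd (S = 24.5): V_dd = e^(−0.1)·[0.8103·15.6000 + 0.1897·27.8500] = 16.2177
Node u (S = 60): V_u = e^(−0.1)·[0.8103·0.0000 + 0.1897·2.6771] = 0.4594
Node d (S = 35): V_d = e^(−0.1)·[0.8103·2.6771 + 0.1897·16.2177] = 4.7460
Node 0 (S = 50): V_0 = e^(−0.1)·[0.8103·0.4594 + 0.1897·4.7460] = 1.1513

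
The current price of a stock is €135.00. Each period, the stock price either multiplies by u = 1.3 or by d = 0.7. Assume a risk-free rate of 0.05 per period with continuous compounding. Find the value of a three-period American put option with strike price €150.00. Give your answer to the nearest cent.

€27.85

Risk-neutral probability p = (e^0.05 − 0.7)/(1.3 − 0.7) = 0.3513/0.6000 = 0.5855
Terminal stock prices: S_uuu = 296.6, S_uud = 159.7, S_udd = 85.99, S_ddd = 46.3
Terminal payoffs (K − S): max(-146.6, 0) = 0, max(-9.705, 0) = 0, max(64.01, 0) = 64.01, max(103.7, 0) = 103.7
Node uu (S = 228.2): continuation = e^(−0.05)·[0.5855·0.0000 + 0.4145·0.0000] = 0.0000; exercise value = 0.0000 ≤ continuation, so V_uu = 0.0000
Node ud (S = 122.8): continuation = e^(−0.05)·[0.5855·0.0000 + 0.4145·64.0050] = 25.2391; exercise value = 27.1500 > continuation, so V_ud = 27.1500 (exercise)
Node dd (S = 66.15): continuation = e^(−0.05)·[0.5855·64.0050 + 0.4145·103.6950] = 76.5344; exercise value = 83.8500 > continuation, so V_dd = 83.8500 (exercise)
Node u (S = 175.5): continuation = e^(−0.05)·[0.5855·0.0000 + 0.4145·27.1500] = 10.7061; exercise value = 0.0000 ≤ continuation, so V_u = 10.7061
Node d (S = 94.5): continuation = e^(−0.05)·[0.5855·27.1500 + 0.4145·83.8500] = 48.1844; exercise value = 55.5000 > continuation, so V_d = 55.5000 (exercise)
Node 0 (S = 135): continuation = e^(−0.05)·[0.5855·10.7061 + 0.4145·55.5000] = 27.8475; exercise value = 15.0000 ≤ continuation, so V_0 = 27.8475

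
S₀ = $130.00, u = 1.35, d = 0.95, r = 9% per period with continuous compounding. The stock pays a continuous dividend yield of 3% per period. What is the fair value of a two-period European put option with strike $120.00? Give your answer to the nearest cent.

Per-period risk-free factor R = e^0.09 = 1.0942; dividend-adjusted growth = e^(0.09−0.03) = 1.0618.
Risk-neutral probability p = (1.0618 − 0.95)/(1.35 − 0.95) = 0.1118/0.4000 = 0.2796
Terminal stock prices: S_uu = 236.9, S_ud = 166.7, S_dd = 117.3
Terminal payoffs (K − S): max(-116.9, 0) = 0, max(-46.72, 0) = 0, max(2.675, 0) = 2.675
Node u (S = 175.5): V_u = e^(−0.09)·[0.2796·0.0000 + 0.7204·0.0000] = 0.0000
Node d (S = 123.5): V_d = e^(−0.09)·[0.2796·0.0000 + 0.7204·2.6750] = 1.7612
Node 0 (S = 130): V_0 = e^(−0.09)·[0.2796·0.0000 + 0.7204·1.7612] = 1.1596

$1.16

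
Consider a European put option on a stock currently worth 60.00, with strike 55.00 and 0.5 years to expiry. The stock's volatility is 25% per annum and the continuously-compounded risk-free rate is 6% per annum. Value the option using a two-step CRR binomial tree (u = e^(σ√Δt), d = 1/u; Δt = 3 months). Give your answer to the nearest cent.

CRR parameters: u = e^(σ√Δt) = e^(0.25·√0.25) = 1.1331, d = 1/u = 0.8825
Per-period rate: rΔt = 0.06·0.25 = 0.015, so R = e^0.015 = 1.0151
Risk-neutral probability p = (e^0.015 − 0.8825)/(1.1331 − 0.8825) = 0.1326/0.2507 = 0.5291
Terminal stock prices: S_uu = 77.04, S_ud = 60, S_dd = 46.73
Terminal payoffs (K − S): max(-22.04, 0) = 0, max(-5, 0) = 0, max(8.272, 0) = 8.272
Node u (S = 67.99): V_u = e^(−0.015)·[0.5291·0.0000 + 0.4709·0.0000] = 0.0000
Node d (S = 52.95): V_d = e^(−0.015)·[0.5291·0.0000 + 0.4709·8.2720] = 3.8374
Node 0 (S = 60): V_0 = e^(−0.015)·[0.5291·0.0000 + 0.4709·3.8374] = 1.7802

1.78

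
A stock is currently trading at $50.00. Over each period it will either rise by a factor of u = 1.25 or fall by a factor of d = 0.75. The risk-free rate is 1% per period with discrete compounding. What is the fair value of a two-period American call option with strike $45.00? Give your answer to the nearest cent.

$9.70

Risk-neutral probability p = (1 + 0.01 − 0.75)/(1.25 − 0.75) = 0.2600/0.5000 = 0.5200
Terminal stock prices: S_uu = 78.12, S_ud = 46.88, S_dd = 28.12
Terminal payoffs (S − K): max(33.12, 0) = 33.12, max(1.875, 0) = 1.875, max(-16.88, 0) = 0
Node u (S = 62.5): continuation = 1/1.01·[0.5200·33.1250 + 0.4800·1.8750] = 17.9455; exercise value = 17.5000 ≤ continuation, so V_u = 17.9455
Node d (S = 37.5): continuation = 1/1.01·[0.5200·1.8750 + 0.4800·0.0000] = 0.9653; exercise value = 0.0000 ≤ continuation, so V_d = 0.9653
Node 0 (S = 50): continuation = 1/1.01·[0.5200·17.9455 + 0.4800·0.9653] = 9.6981; exercise value = 5.0000 ≤ continuation, so V_0 = 9.6981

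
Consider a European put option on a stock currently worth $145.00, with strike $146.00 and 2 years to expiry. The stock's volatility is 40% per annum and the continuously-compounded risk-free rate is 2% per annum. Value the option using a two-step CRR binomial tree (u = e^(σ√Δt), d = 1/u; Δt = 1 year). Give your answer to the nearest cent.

CRR parameters: u = e^(σ√Δt) = e^(0.4·√1) = 1.4918, d = 1/u = 0.6703
Per-period rate: rΔt = 0.02·1 = 0.02, so R = e^0.02 = 1.0202
Risk-neutral probability p = (e^0.02 − 0.6703)/(1.4918 − 0.6703) = 0.3499/0.8215 = 0.4259
Terminal stock prices: S_uu = 322.7, S_ud = 145, S_dd = 65.15
Terminal payoffs (K − S): max(-176.7, 0) = 0, max(1, 0) = 1, max(80.85, 0) = 80.85
Node u (S = 216.3): V_u = e^(−0.02)·[0.4259·0.0000 + 0.5741·1.0000] = 0.5627
Node d (S = 97.2): V_d = e^(−0.02)·[0.4259·1.0000 + 0.5741·80.8473] = 45.9126
Node 0 (S = 145): V_0 = e^(−0.02)·[0.4259·0.5627 + 0.5741·45.9126] = 26.0713

$26.07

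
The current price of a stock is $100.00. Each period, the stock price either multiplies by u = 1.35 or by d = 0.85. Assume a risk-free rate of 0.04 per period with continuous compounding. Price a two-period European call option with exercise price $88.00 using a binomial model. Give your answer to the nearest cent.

$24.33

Risk-neutral probability p = (e^0.04 − 0.85)/(1.35 − 0.85) = 0.1908/0.5000 = 0.3816
Terminal stock prices: S_uu = 182.3, S_ud = 114.8, S_dd = 72.25
Terminal payoffs (S − K): max(94.25, 0) = 94.25, max(26.75, 0) = 26.75, max(-15.75, 0) = 0
Node u (S = 135): V_u = e^(−0.04)·[0.3816·94.2500 + 0.6184·26.7500] = 50.4505
Node d (S = 85): V_d = e^(−0.04)·[0.3816·26.7500 + 0.6184·0.0000] = 9.8081
Node 0 (S = 100): V_0 = e^(−0.04)·[0.3816·50.4505 + 0.6184·9.8081] = 24.3254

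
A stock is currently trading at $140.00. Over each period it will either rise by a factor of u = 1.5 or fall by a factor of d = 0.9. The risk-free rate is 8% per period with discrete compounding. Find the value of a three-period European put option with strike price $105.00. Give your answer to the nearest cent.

$0.80

Risk-neutral probability p = (1 + 0.08 − 0.9)/(1.5 − 0.9) = 0.1800/0.6000 = 0.3000
Terminal stock prices: S_uuu = 472.5, S_uud = 283.5, S_udd = 170.1, S_ddd = 102.1
Terminal payoffs (K − S): max(-367.5, 0) = 0, max(-178.5, 0) = 0, max(-65.1, 0) = 0, max(2.94, 0) = 2.94
Node uu (S = 315): V_uu = 1/1.08·[0.3000·0.0000 + 0.7000·0.0000] = 0.0000
Node ud (S = 189): V_ud = 1/1.08·[0.3000·0.0000 + 0.7000·0.0000] = 0.0000
Node dd (S = 113.4): V_dd = 1/1.08·[0.3000·0.0000 + 0.7000·2.9400] = 1.9056
Node u (S = 210): V_u = 1/1.08·[0.3000·0.0000 + 0.7000·0.0000] = 0.0000
Node d (S = 126): V_d = 1/1.08·[0.3000·0.0000 + 0.7000·1.9056] = 1.2351
Node 0 (S = 140): V_0 = 1/1.08·[0.3000·0.0000 + 0.7000·1.2351] = 0.8005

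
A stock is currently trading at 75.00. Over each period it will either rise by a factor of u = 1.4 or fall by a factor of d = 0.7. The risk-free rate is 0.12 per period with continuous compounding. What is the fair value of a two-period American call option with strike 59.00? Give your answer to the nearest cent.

Risk-neutral probability p = (e^0.12 − 0.7)/(1.4 − 0.7) = 0.4275/0.7000 = 0.6107
Terminal stock prices: S_uu = 147, S_ud = 73.5, S_dd = 36.75
Terminal payoffs (S − K): max(88, 0) = 88, max(14.5, 0) = 14.5, max(-22.25, 0) = 0
Node u (S = 105): continuation = e^(−0.12)·[0.6107·88.0000 + 0.3893·14.5000] = 52.6717; exercise value = 46.0000 ≤ continuation, so V_u = 52.6717
Node d (S = 52.5): continuation = e^(−0.12)·[0.6107·14.5000 + 0.3893·0.0000] = 7.8539; exercise value = 0.0000 ≤ continuation, so V_d = 7.8539
Node 0 (S = 75): continuation = e^(−0.12)·[0.6107·52.6717 + 0.3893·7.8539] = 31.2414; exercise value = 16.0000 ≤ continuation, so V_0 = 31.2414

31.24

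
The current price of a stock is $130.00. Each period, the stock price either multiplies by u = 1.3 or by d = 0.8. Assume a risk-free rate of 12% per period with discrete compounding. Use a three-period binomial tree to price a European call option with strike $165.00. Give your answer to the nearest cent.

Risk-neutral probability p = (1 + 0.12 − 0.8)/(1.3 − 0.8) = 0.3200/0.5000 = 0.6400
Terminal stock prices: S_uuu = 285.6, S_uud = 175.8, S_udd = 108.2, S_ddd = 66.56
Terminal payoffs (S − K): max(120.6, 0) = 120.6, max(10.76, 0) = 10.76, max(-56.84, 0) = 0, max(-98.44, 0) = 0
Node uu (S = 219.7): V_uu = 1/1.12·[0.6400·120.6100 + 0.3600·10.7600] = 72.3786
Node ud (S = 135.2): V_ud = 1/1.12·[0.6400·10.7600 + 0.3600·0.0000] = 6.1486
Node dd (S = 83.2): V_dd = 1/1.12·[0.6400·0.0000 + 0.3600·0.0000] = 0.0000
Node u (S = 169): V_u = 1/1.12·[0.6400·72.3786 + 0.3600·6.1486] = 43.3355
Node d (S = 104): V_d = 1/1.12·[0.6400·6.1486 + 0.3600·0.0000] = 3.5135
Node 0 (S = 130): V_0 = 1/1.12·[0.6400·43.3355 + 0.3600·3.5135] = 25.8925

$25.89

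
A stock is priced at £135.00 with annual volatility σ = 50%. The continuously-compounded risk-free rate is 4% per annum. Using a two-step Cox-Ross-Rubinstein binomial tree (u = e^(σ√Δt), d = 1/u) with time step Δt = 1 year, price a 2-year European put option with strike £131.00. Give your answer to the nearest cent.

£25.55

CRR parameters: u = e^(σ√Δt) = e^(0.5·√1) = 1.6487, d = 1/u = 0.6065
Per-period rate: rΔt = 0.04·1 = 0.04, so R = e^0.04 = 1.0408
Risk-neutral probability p = (e^0.04 − 0.6065)/(1.6487 − 0.6065) = 0.4343/1.0422 = 0.4167
Terminal stock prices: S_uu = 367, S_ud = 135, S_dd = 49.66
Terminal payoffs (K − S): max(-236, 0) = 0, max(-4, 0) = 0, max(81.34, 0) = 81.34
Node u (S = 222.6): V_u = e^(−0.04)·[0.4167·0.0000 + 0.5833·0.0000] = 0.0000
Node d (S = 81.88): V_d = e^(−0.04)·[0.4167·0.0000 + 0.5833·81.3363] = 45.5832
Node 0 (S = 135): V_0 = e^(−0.04)·[0.4167·0.0000 + 0.5833·45.5832] = 25.5462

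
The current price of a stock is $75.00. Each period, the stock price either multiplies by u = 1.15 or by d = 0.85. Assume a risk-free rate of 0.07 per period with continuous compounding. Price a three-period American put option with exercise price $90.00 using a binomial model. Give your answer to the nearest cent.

$15.00

Risk-neutral probability p = (e^0.07 − 0.85)/(1.15 − 0.85) = 0.2225/0.3000 = 0.7417
Terminal stock prices: S_uuu = 114.1, S_uud = 84.31, S_udd = 62.32, S_ddd = 46.06
Terminal payoffs (K − S): max(-24.07, 0) = 0, max(5.691, 0) = 5.691, max(27.68, 0) = 27.68, max(43.94, 0) = 43.94
Node uu (S = 99.19): continuation = e^(−0.07)·[0.7417·0.0000 + 0.2583·5.6906] = 1.3705; exercise value = 0.0000 ≤ continuation, so V_uu = 1.3705
Node ud (S = 73.31): continuation = e^(−0.07)·[0.7417·5.6906 + 0.2583·27.6844] = 10.6029; exercise value = 16.6875 > continuation, so V_ud = 16.6875 (exercise)
Node dd (S = 54.19): continuation = e^(−0.07)·[0.7417·27.6844 + 0.2583·43.9406] = 29.7279; exercise value = 35.8125 > continuation, so V_dd = 35.8125 (exercise)
Node u (S = 86.25): continuation = e^(−0.07)·[0.7417·1.3705 + 0.2583·16.6875] = 4.9669; exercise value = 3.7500 ≤ continuation, so V_u = 4.9669
Node d (S = 63.75): continuation = e^(−0.07)·[0.7417·16.6875 + 0.2583·35.8125] = 20.1654; exercise value = 26.2500 > continuation, so V_d = 26.2500 (exercise)
Node 0 (S = 75): continuation = e^(−0.07)·[0.7417·4.9669 + 0.2583·26.2500] = 9.7570; exercise value = 15.0000 > continuation, so V_0 = 15.0000 (exercise)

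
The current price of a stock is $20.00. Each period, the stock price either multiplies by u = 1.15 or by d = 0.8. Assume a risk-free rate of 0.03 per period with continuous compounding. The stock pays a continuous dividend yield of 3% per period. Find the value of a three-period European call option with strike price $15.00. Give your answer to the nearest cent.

$4.99

Per-period risk-free factor R = e^0.03 = 1.0305; dividend-adjusted growth = e^(0.03−0.03) = 1.0000.
Risk-neutral probability p = (1.0000 − 0.8)/(1.15 − 0.8) = 0.2000/0.3500 = 0.5714
Terminal stock prices: S_uuu = 30.42, S_uud = 21.16, S_udd = 14.72, S_ddd = 10.24
Terminal payoffs (S − K): max(15.42, 0) = 15.42, max(6.16, 0) = 6.16, max(-0.28, 0) = 0, max(-4.76, 0) = 0
Node uu (S = 26.45): V_uu = e^(−0.03)·[0.5714·15.4175 + 0.4286·6.1600] = 11.1116
Node ud (S = 18.4): V_ud = e^(−0.03)·[0.5714·6.1600 + 0.4286·0.0000] = 3.4160
Node dd (S = 12.8): V_dd = e^(−0.03)·[0.5714·0.0000 + 0.4286·0.0000] = 0.0000
Node u (S = 23): V_u = e^(−0.03)·[0.5714·11.1116 + 0.4286·3.4160] = 7.5825
Node d (S = 16): V_d = e^(−0.03)·[0.5714·3.4160 + 0.4286·0.0000] = 1.8943
Node 0 (S = 20): V_0 = e^(−0.03)·[0.5714·7.5825 + 0.4286·1.8943] = 4.9927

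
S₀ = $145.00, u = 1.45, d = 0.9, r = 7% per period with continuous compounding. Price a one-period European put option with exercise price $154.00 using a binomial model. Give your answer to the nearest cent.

Risk-neutral probability p = (e^0.07 − 0.9)/(1.45 − 0.9) = 0.1725/0.5500 = 0.3137
Terminal stock prices: S_u = 210.2, S_d = 130.5
Terminal payoffs (K − S): max(-56.25, 0) = 0, max(23.5, 0) = 23.5
Node 0 (S = 145): V_0 = e^(−0.07)·[0.3137·0.0000 + 0.6863·23.5000] = 15.0388

$15.04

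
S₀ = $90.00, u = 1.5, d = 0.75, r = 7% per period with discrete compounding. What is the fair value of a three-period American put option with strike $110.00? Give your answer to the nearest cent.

Risk-neutral probability p = (1 + 0.07 − 0.75)/(1.5 − 0.75) = 0.3200/0.7500 = 0.4267
Terminal stock prices: S_uuu = 303.8, S_uud = 151.9, S_udd = 75.94, S_ddd = 37.97
Terminal payoffs (K − S): max(-193.8, 0) = 0, max(-41.88, 0) = 0, max(34.06, 0) = 34.06, max(72.03, 0) = 72.03
Node uu (S = 202.5): continuation = 1/1.07·[0.4267·0.0000 + 0.5733·0.0000] = 0.0000; exercise value = 0.0000 ≤ continuation, so V_uu = 0.0000
Node ud (S = 101.2): continuation = 1/1.07·[0.4267·0.0000 + 0.5733·34.0625] = 18.2516; exercise value = 8.7500 ≤ continuation, so V_ud = 18.2516
Node dd (S = 50.62): continuation = 1/1.07·[0.4267·34.0625 + 0.5733·72.0312] = 52.1787; exercise value = 59.3750 > continuation, so V_dd = 59.3750 (exercise)
Node u (S = 135): continuation = 1/1.07·[0.4267·0.0000 + 0.5733·18.2516] = 9.7797; exercise value = 0.0000 ≤ continuation, so V_u = 9.7797
Node d (S = 67.5): continuation = 1/1.07·[0.4267·18.2516 + 0.5733·59.3750] = 39.0925; exercise value = 42.5000 > continuation, so V_d = 42.5000 (exercise)
Node 0 (S = 90): continuation = 1/1.07·[0.4267·9.7797 + 0.5733·42.5000] = 26.6723; exercise value = 20.0000 ≤ continuation, so V_0 = 26.6723

$26.67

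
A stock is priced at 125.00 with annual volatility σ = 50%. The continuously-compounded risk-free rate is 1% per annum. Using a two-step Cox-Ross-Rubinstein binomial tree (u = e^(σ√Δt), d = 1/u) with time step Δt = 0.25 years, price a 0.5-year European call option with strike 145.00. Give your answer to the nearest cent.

CRR parameters: u = e^(σ√Δt) = e^(0.5·√0.25) = 1.2840, d = 1/u = 0.7788
Per-period rate: rΔt = 0.01·0.25 = 0.0025, so R = e^0.0025 = 1.0025
Risk-neutral probability p = (e^0.0025 − 0.7788)/(1.2840 − 0.7788) = 0.2237/0.5052 = 0.4428
Terminal stock prices: S_uu = 206.1, S_ud = 125, S_dd = 75.82
Terminal payoffs (S − K): max(61.09, 0) = 61.09, max(-20, 0) = 0, max(-69.18, 0) = 0
Node u (S = 160.5): V_u = e^(−0.0025)·[0.4428·61.0902 + 0.5572·0.0000] = 26.9818
Node d (S = 97.35): V_d = e^(−0.0025)·[0.4428·0.0000 + 0.5572·0.0000] = 0.0000
Node 0 (S = 125): V_0 = e^(−0.0025)·[0.4428·26.9818 + 0.5572·0.0000] = 11.9171

11.92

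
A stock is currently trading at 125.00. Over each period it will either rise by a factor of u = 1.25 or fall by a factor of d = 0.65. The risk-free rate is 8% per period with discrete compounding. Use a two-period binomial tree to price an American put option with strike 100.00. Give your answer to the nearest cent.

Risk-neutral probability p = (1 + 0.08 − 0.65)/(1.25 − 0.65) = 0.4300/0.6000 = 0.7167
Terminal stock prices: S_uu = 195.3, S_ud = 101.6, S_dd = 52.81
Terminal payoffs (K − S): max(-95.31, 0) = 0, max(-1.562, 0) = 0, max(47.19, 0) = 47.19
Node u (S = 156.2): continuation = 1/1.08·[0.7167·0.0000 + 0.2833·0.0000] = 0.0000; exercise value = 0.0000 ≤ continuation, so V_u = 0.0000
Node d (S = 81.25): continuation = 1/1.08·[0.7167·0.0000 + 0.2833·47.1875] = 12.3794; exercise value = 18.7500 > continuation, so V_d = 18.7500 (exercise)
Node 0 (S = 125): continuation = 1/1.08·[0.7167·0.0000 + 0.2833·18.7500] = 4.9190; exercise value = 0.0000 ≤ continuation, so V_0 = 4.9190

4.92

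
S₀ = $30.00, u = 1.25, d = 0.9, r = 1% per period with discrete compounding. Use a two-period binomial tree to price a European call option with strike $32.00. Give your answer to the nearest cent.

Risk-neutral probability p = (1 + 0.01 − 0.9)/(1.25 − 0.9) = 0.1100/0.3500 = 0.3143
Terminal stock prices: S_uu = 46.88, S_ud = 33.75, S_dd = 24.3
Terminal payoffs (S − K): max(14.88, 0) = 14.88, max(1.75, 0) = 1.75, max(-7.7, 0) = 0
Node u (S = 37.5): V_u = 1/1.01·[0.3143·14.8750 + 0.6857·1.7500] = 5.8168
Node d (S = 27): V_d = 1/1.01·[0.3143·1.7500 + 0.6857·0.0000] = 0.5446
Node 0 (S = 30): V_0 = 1/1.01·[0.3143·5.8168 + 0.6857·0.5446] = 2.1798

$2.18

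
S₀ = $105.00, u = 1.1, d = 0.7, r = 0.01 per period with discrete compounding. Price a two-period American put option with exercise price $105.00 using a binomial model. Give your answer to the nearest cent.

$11.15

Risk-neutral probability p = (1 + 0.01 − 0.7)/(1.1 − 0.7) = 0.3100/0.4000 = 0.7750
Terminal stock prices: S_uu = 127.1, S_ud = 80.85, S_dd = 51.45
Terminal payoffs (K − S): max(-22.05, 0) = 0, max(24.15, 0) = 24.15, max(53.55, 0) = 53.55
Node u (S = 115.5): continuation = 1/1.01·[0.7750·0.0000 + 0.2250·24.1500] = 5.3800; exercise value = 0.0000 ≤ continuation, so V_u = 5.3800
Node d (S = 73.5): continuation = 1/1.01·[0.7750·24.1500 + 0.2250·53.5500] = 30.4604; exercise value = 31.5000 > continuation, so V_d = 31.5000 (exercise)
Node 0 (S = 105): continuation = 1/1.01·[0.7750·5.3800 + 0.2250·31.5000] = 11.1455; exercise value = 0.0000 ≤ continuation, so V_0 = 11.1455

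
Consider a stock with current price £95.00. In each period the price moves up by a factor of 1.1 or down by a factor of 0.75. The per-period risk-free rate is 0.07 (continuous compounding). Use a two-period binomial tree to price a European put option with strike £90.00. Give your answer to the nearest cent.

£1.66

Risk-neutral probability p = (e^0.07 − 0.75)/(1.1 − 0.75) = 0.3225/0.3500 = 0.9215
Terminal stock prices: S_uu = 115, S_ud = 78.38, S_dd = 53.44
Terminal payoffs (K − S): max(-24.95, 0) = 0, max(11.62, 0) = 11.62, max(36.56, 0) = 36.56
Node u (S = 104.5): V_u = e^(−0.07)·[0.9215·0.0000 + 0.0785·11.6250] = 0.8514
Node d (S = 71.25): V_d = e^(−0.07)·[0.9215·11.6250 + 0.0785·36.5625] = 12.6654
Node 0 (S = 95): V_0 = e^(−0.07)·[0.9215·0.8514 + 0.0785·12.6654] = 1.6591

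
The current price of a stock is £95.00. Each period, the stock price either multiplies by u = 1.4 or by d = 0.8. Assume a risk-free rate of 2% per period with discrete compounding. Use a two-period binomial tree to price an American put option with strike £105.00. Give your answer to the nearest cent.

Risk-neutral probability p = (1 + 0.02 − 0.8)/(1.4 − 0.8) = 0.2200/0.6000 = 0.3667
Terminal stock prices: S_uu = 186.2, S_ud = 106.4, S_dd = 60.8
Terminal payoffs (K − S): max(-81.2, 0) = 0, max(-1.4, 0) = 0, max(44.2, 0) = 44.2
Node u (S = 133): continuation = 1/1.02·[0.3667·0.0000 + 0.6333·0.0000] = 0.0000; exercise value = 0.0000 ≤ continuation, so V_u = 0.0000
Node d (S = 76): continuation = 1/1.02·[0.3667·0.0000 + 0.6333·44.2000] = 27.4444; exercise value = 29.0000 > continuation, so V_d = 29.0000 (exercise)
Node 0 (S = 95): continuation = 1/1.02·[0.3667·0.0000 + 0.6333·29.0000] = 18.0065; exercise value = 10.0000 ≤ continuation, so V_0 = 18.0065

£18.01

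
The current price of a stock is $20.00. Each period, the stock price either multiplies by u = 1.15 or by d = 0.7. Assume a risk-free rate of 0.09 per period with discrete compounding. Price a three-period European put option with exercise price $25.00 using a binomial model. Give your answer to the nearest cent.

$2.03

Risk-neutral probability p = (1 + 0.09 − 0.7)/(1.15 − 0.7) = 0.3900/0.4500 = 0.8667
Terminal stock prices: S_uuu = 30.42, S_uud = 18.51, S_udd = 11.27, S_ddd = 6.86
Terminal payoffs (K − S): max(-5.417, 0) = 0, max(6.485, 0) = 6.485, max(13.73, 0) = 13.73, max(18.14, 0) = 18.14
Node uu (S = 26.45): V_uu = 1/1.09·[0.8667·0.0000 + 0.1333·6.4850] = 0.7933
Node ud (S = 16.1): V_ud = 1/1.09·[0.8667·6.4850 + 0.1333·13.7300] = 6.8358
Node dd (S = 9.8): V_dd = 1/1.09·[0.8667·13.7300 + 0.1333·18.1400] = 13.1358
Node u (S = 23): V_u = 1/1.09·[0.8667·0.7933 + 0.1333·6.8358] = 1.4669
Node d (S = 14): V_d = 1/1.09·[0.8667·6.8358 + 0.1333·13.1358] = 7.0420
Node 0 (S = 20): V_0 = 1/1.09·[0.8667·1.4669 + 0.1333·7.0420] = 2.0278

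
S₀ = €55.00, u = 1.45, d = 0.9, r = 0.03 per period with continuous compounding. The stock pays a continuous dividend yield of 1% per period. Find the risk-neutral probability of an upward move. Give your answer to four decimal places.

p = 0.2185

Per-period risk-free factor R = e^0.03 = 1.0305; dividend-adjusted growth = e^(0.03−0.01) = 1.0202.
Risk-neutral probability p = (1.0202 − 0.9)/(1.45 − 0.9) = 0.1202/0.5500 = 0.2185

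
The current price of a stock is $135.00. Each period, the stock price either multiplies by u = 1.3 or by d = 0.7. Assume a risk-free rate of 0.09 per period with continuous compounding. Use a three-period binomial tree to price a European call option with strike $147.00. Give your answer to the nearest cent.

Risk-neutral probability p = (e^0.09 − 0.7)/(1.3 − 0.7) = 0.3942/0.6000 = 0.6570
Terminal stock prices: S_uuu = 296.6, S_uud = 159.7, S_udd = 85.99, S_ddd = 46.3
Terminal payoffs (S − K): max(149.6, 0) = 149.6, max(12.71, 0) = 12.71, max(-61.01, 0) = 0, max(-100.7, 0) = 0
Node uu (S = 228.2): V_uu = e^(−0.09)·[0.6570·149.5950 + 0.3430·12.7050] = 93.8021
Node ud (S = 122.8): V_ud = e^(−0.09)·[0.6570·12.7050 + 0.3430·0.0000] = 7.6283
Node dd (S = 66.15): V_dd = e^(−0.09)·[0.6570·0.0000 + 0.3430·0.0000] = 0.0000
Node u (S = 175.5): V_u = e^(−0.09)·[0.6570·93.8021 + 0.3430·7.6283] = 58.7117
Node d (S = 94.5): V_d = e^(−0.09)·[0.6570·7.6283 + 0.3430·0.0000] = 4.5801
Node 0 (S = 135): V_0 = e^(−0.09)·[0.6570·58.7117 + 0.3430·4.5801] = 36.6872

$36.69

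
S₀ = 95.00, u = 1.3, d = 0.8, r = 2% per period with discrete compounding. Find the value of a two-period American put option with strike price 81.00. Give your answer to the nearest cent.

6.09

Risk-neutral probability p = (1 + 0.02 − 0.8)/(1.3 − 0.8) = 0.2200/0.5000 = 0.4400
Terminal stock prices: S_uu = 160.6, S_ud = 98.8, S_dd = 60.8
Terminal payoffs (K − S): max(-79.55, 0) = 0, max(-17.8, 0) = 0, max(20.2, 0) = 20.2
Node u (S = 123.5): continuation = 1/1.02·[0.4400·0.0000 + 0.5600·0.0000] = 0.0000; exercise value = 0.0000 ≤ continuation, so V_u = 0.0000
Node d (S = 76): continuation = 1/1.02·[0.4400·0.0000 + 0.5600·20.2000] = 11.0902; exercise value = 5.0000 ≤ continuation, so V_d = 11.0902
Node 0 (S = 95): continuation = 1/1.02·[0.4400·0.0000 + 0.5600·11.0902] = 6.0887; exercise value = 0.0000 ≤ continuation, so V_0 = 6.0887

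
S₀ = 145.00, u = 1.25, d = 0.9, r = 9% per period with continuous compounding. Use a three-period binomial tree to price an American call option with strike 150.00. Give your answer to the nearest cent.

34.28

Risk-neutral probability p = (e^0.09 − 0.9)/(1.25 − 0.9) = 0.1942/0.3500 = 0.5548
Terminal stock prices: S_uuu = 283.2, S_uud = 203.9, S_udd = 146.8, S_ddd = 105.7
Terminal payoffs (S − K): max(133.2, 0) = 133.2, max(53.91, 0) = 53.91, max(-3.188, 0) = 0, max(-44.29, 0) = 0
Node uu (S = 226.6): continuation = e^(−0.09)·[0.5548·133.2031 + 0.4452·53.9062] = 89.4728; exercise value = 76.5625 ≤ continuation, so V_uu = 89.4728
Node ud (S = 163.1): continuation = e^(−0.09)·[0.5548·53.9062 + 0.4452·0.0000] = 27.3323; exercise value = 13.1250 ≤ continuation, so V_ud = 27.3323
Node dd (S = 117.5): continuation = e^(−0.09)·[0.5548·0.0000 + 0.4452·0.0000] = 0.0000; exercise value = 0.0000 ≤ continuation, so V_dd = 0.0000
Node u (S = 181.2): continuation = e^(−0.09)·[0.5548·89.4728 + 0.4452·27.3323] = 56.4872; exercise value = 31.2500 ≤ continuation, so V_u = 56.4872
Node d (S = 130.5): continuation = e^(−0.09)·[0.5548·27.3323 + 0.4452·0.0000] = 13.8584; exercise value = 0.0000 ≤ continuation, so V_d = 13.8584
Node 0 (S = 145): continuation = e^(−0.09)·[0.5548·56.4872 + 0.4452·13.8584] = 34.2799; exercise value = 0.0000 ≤ continuation, so V_0 = 34.2799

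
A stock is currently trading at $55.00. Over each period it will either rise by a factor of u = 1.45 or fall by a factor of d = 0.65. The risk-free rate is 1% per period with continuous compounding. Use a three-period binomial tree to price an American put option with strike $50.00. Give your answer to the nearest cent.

Risk-neutral probability p = (e^0.01 − 0.65)/(1.45 − 0.65) = 0.3601/0.8000 = 0.4501
Terminal stock prices: S_uuu = 167.7, S_uud = 75.16, S_udd = 33.69, S_ddd = 15.1
Terminal payoffs (K − S): max(-117.7, 0) = 0, max(-25.16, 0) = 0, max(16.31, 0) = 16.31, max(34.9, 0) = 34.9
Node uu (S = 115.6): continuation = e^(−0.01)·[0.4501·0.0000 + 0.5499·0.0000] = 0.0000; exercise value = 0.0000 ≤ continuation, so V_uu = 0.0000
Node ud (S = 51.84): continuation = e^(−0.01)·[0.4501·0.0000 + 0.5499·16.3056] = 8.8778; exercise value = 0.0000 ≤ continuation, so V_ud = 8.8778
Node dd (S = 23.24): continuation = e^(−0.01)·[0.4501·16.3056 + 0.5499·34.8956] = 26.2650; exercise value = 26.7625 > continuation, so V_dd = 26.7625 (exercise)
Node u (S = 79.75): continuation = e^(−0.01)·[0.4501·0.0000 + 0.5499·8.8778] = 4.8337; exercise value = 0.0000 ≤ continuation, so V_u = 4.8337
Node d (S = 35.75): continuation = e^(−0.01)·[0.4501·8.8778 + 0.5499·26.7625] = 18.5271; exercise value = 14.2500 ≤ continuation, so V_d = 18.5271
Node 0 (S = 55): continuation = e^(−0.01)·[0.4501·4.8337 + 0.5499·18.5271] = 12.2412; exercise value = 0.0000 ≤ continuation, so V_0 = 12.2412

$12.24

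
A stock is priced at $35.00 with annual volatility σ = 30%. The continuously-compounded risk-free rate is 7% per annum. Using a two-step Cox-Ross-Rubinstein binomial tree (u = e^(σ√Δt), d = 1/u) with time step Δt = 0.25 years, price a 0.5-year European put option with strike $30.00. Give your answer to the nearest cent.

$0.90

CRR parameters: u = e^(σ√Δt) = e^(0.3·√0.25) = 1.1618, d = 1/u = 0.8607
Per-period rate: rΔt = 0.07·0.25 = 0.0175, so R = e^0.0175 = 1.0177
Risk-neutral probability p = (e^0.0175 − 0.8607)/(1.1618 − 0.8607) = 0.1569/0.3011 = 0.5212
Terminal stock prices: S_uu = 47.25, S_ud = 35, S_dd = 25.93
Terminal payoffs (K − S): max(-17.25, 0) = 0, max(-5, 0) = 0, max(4.071, 0) = 4.071
Node u (S = 40.66): V_u = e^(−0.0175)·[0.5212·0.0000 + 0.4788·0.0000] = 0.0000
Node d (S = 30.12): V_d = e^(−0.0175)·[0.5212·0.0000 + 0.4788·4.0714] = 1.9156
Node 0 (S = 35): V_0 = e^(−0.0175)·[0.5212·0.0000 + 0.4788·1.9156] = 0.9013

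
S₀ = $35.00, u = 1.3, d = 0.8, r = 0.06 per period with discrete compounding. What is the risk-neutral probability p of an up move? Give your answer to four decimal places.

Risk-neutral probability p = (1 + 0.06 − 0.8)/(1.3 − 0.8) = 0.2600/0.5000 = 0.5200

p = 0.5200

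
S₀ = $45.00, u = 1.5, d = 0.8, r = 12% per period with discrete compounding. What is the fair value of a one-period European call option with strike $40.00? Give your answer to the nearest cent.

$11.22

Risk-neutral probability p = (1 + 0.12 − 0.8)/(1.5 − 0.8) = 0.3200/0.7000 = 0.4571
Terminal stock prices: S_u = 67.5, S_d = 36
Terminal payoffs (S − K): max(27.5, 0) = 27.5, max(-4, 0) = 0
Node 0 (S = 45): V_0 = 1/1.12·[0.4571·27.5000 + 0.5429·0.0000] = 11.2245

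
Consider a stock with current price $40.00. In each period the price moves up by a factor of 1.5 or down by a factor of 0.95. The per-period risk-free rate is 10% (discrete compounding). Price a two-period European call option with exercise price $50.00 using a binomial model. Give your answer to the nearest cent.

$4.75

Risk-neutral probability p = (1 + 0.1 − 0.95)/(1.5 − 0.95) = 0.1500/0.5500 = 0.2727
Terminal stock prices: S_uu = 90, S_ud = 57, S_dd = 36.1
Terminal payoffs (S − K): max(40, 0) = 40, max(7, 0) = 7, max(-13.9, 0) = 0
Node u (S = 60): V_u = 1/1.1·[0.2727·40.0000 + 0.7273·7.0000] = 14.5455
Node d (S = 38): V_d = 1/1.1·[0.2727·7.0000 + 0.7273·0.0000] = 1.7355
Node 0 (S = 40): V_0 = 1/1.1·[0.2727·14.5455 + 0.7273·1.7355] = 4.7538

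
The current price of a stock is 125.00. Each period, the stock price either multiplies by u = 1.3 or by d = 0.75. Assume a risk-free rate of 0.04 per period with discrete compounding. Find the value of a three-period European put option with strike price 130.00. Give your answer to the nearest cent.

19.38

Risk-neutral probability p = (1 + 0.04 − 0.75)/(1.3 − 0.75) = 0.2900/0.5500 = 0.5273
Terminal stock prices: S_uuu = 274.6, S_uud = 158.4, S_udd = 91.41, S_ddd = 52.73
Terminal payoffs (K − S): max(-144.6, 0) = 0, max(-28.44, 0) = 0, max(38.59, 0) = 38.59, max(77.27, 0) = 77.27
Node uu (S = 211.3): V_uu = 1/1.04·[0.5273·0.0000 + 0.4727·0.0000] = 0.0000
Node ud (S = 121.9): V_ud = 1/1.04·[0.5273·0.0000 + 0.4727·38.5938] = 17.5426
Node dd (S = 70.31): V_dd = 1/1.04·[0.5273·38.5938 + 0.4727·77.2656] = 54.6875
Node u (S = 162.5): V_u = 1/1.04·[0.5273·0.0000 + 0.4727·17.5426] = 7.9739
Node d (S = 93.75): V_d = 1/1.04·[0.5273·17.5426 + 0.4727·54.6875] = 33.7519
Node 0 (S = 125): V_0 = 1/1.04·[0.5273·7.9739 + 0.4727·33.7519] = 19.3845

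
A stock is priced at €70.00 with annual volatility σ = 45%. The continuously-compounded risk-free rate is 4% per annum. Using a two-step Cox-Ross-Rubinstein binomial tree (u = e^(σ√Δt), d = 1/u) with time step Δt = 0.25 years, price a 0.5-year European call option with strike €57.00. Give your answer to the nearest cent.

CRR parameters: u = e^(σ√Δt) = e^(0.45·√0.25) = 1.2523, d = 1/u = 0.7985
Per-period rate: rΔt = 0.04·0.25 = 0.01, so R = e^0.01 = 1.0101
Risk-neutral probability p = (e^0.01 − 0.7985)/(1.2523 − 0.7985) = 0.2115/0.4538 = 0.4661
Terminal stock prices: S_uu = 109.8, S_ud = 70, S_dd = 44.63
Terminal payoffs (S − K): max(52.78, 0) = 52.78, max(13, 0) = 13, max(-12.37, 0) = 0
Node u (S = 87.66): V_u = e^(−0.01)·[0.4661·52.7819 + 0.5339·13.0000] = 31.2297
Node d (S = 55.9): V_d = e^(−0.01)·[0.4661·13.0000 + 0.5339·0.0000] = 5.9994
Node 0 (S = 70): V_0 = e^(−0.01)·[0.4661·31.2297 + 0.5339·5.9994] = 17.5834

€17.58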